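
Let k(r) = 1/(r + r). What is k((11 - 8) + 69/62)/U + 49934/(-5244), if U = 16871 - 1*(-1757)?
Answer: -6588703561/691937060 ≈ -9.5221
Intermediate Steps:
U = 18628 (U = 16871 + 1757 = 18628)
k(r) = 1/(2*r)
k((11 - 8) + 69/62)/U + 49934/(-5244) = (1/(2*((11 - 8) + 69/62)))/18628 + 49934/(-5244) = (1/(2*(3 + 69*(1/62))))*(1/18628) + 49934*(-1/5244) = (1/(2*(3 + 69/62)))*(1/18628) - 24967/2622 = (1/(2*(255/62)))*(1/18628) - 24967/2622 = ((1/2)*(62/255))*(1/18628) - 24967/2622 = (31/255)*(1/18628) - 24967/2622 = 31/4750140 - 24967/2622 = -6588703561/691937060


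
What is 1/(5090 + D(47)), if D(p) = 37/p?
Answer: 47/239267 ≈ 0.00019643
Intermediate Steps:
1/(5090 + D(47)) = 1/(5090 + 37/47) = 1/(239267/47) = 47/239267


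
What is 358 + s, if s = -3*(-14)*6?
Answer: 610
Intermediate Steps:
s = 252 (s = 42*6 = 252)
358 + s = 358 + 252 = 610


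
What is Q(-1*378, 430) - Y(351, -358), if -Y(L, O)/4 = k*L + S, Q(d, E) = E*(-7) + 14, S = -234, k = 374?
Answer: 521164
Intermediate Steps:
Q(d, E) = 14 - 7*E (Q(d, E) = -7*E + 14 = 14 - 7*E)
Y(L, O) = 936 - 1496*L (Y(L, O) = -4*(374*L - 234) = -4*(-234 + 374*L) = 936 - 1496*L)
Q(-1*378, 430) - Y(351, -358) = (14 - 7*430) - (936 - 1496*351) = (14 - 3010) - (936 - 525096) = -2996 - 1*(-524160) = -2996 + 524160 = 521164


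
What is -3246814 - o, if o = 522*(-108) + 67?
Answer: -3190505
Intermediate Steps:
o = -56309 (o = -56376 + 67 = -56309)
-3246814 - o = -3246814 - 1*(-56309) = -3246814 + 56309 = -3190505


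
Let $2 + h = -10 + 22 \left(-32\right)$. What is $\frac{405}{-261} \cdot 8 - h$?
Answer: $\frac{20404}{29} \approx 703.59$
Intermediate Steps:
$h = -716$ ($h = -2 + \left(-10 + 22 \left(-32\right)\right) = -2 - 714 = -716$)
$\frac{405}{-261} \cdot 8 - h = \frac{405}{-261} \cdot 8 - -716 = 405 \left(- \frac{1}{261}\right) 8 + 716 = \left(- \frac{45}{29}\right) 8 + 716 = - \frac{360}{29} + 716 = \frac{20404}{29}$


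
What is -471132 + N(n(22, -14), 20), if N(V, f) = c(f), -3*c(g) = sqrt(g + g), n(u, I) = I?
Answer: -471132 - 2*sqrt(10)/3 ≈ -4.7113e+5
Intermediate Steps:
c(g) = -sqrt(2)*sqrt(g)/3 (c(g) = -sqrt(g + g)/3 = -sqrt(2)*sqrt(g)/3)
N(V, f) = -sqrt(2)*sqrt(f)/3
-471132 + N(n(22, -14), 20) = -471132 - sqrt(2)*sqrt(20)/3 = -471132 - sqrt(2)*2*sqrt(5)/3 = -471132 - 2*sqrt(10)/3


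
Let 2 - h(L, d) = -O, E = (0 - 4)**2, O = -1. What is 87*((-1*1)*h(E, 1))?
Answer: -87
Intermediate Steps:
E = 16 (E = (-4)**2 = 16)
h(L, d) = 1 (h(L, d) = 2 - (-1)*(-1) = 2 - 1*1 = 2 - 1 = 1)
87*((-1*1)*h(E, 1)) = 87*(-1*1*1) = 87*(-1*1) = 87*(-1) = -87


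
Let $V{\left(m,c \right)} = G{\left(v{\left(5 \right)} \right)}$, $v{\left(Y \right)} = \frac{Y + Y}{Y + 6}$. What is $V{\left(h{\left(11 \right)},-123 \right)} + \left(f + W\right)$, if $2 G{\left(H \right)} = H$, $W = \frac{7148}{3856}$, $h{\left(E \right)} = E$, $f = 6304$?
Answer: $\frac{66872093}{10604} \approx 6306.3$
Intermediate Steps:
$W = \frac{1787}{964}$ ($W = 7148 \cdot \frac{1}{3856} = \frac{1787}{964} \approx 1.8537$)
$v{\left(Y \right)} = \frac{2 Y}{6 + Y}$
$G{\left(H \right)} = \frac{H}{2}$
$V{\left(m,c \right)} = \frac{5}{11}$ ($V{\left(m,c \right)} = \frac{2 \cdot 5 \frac{1}{6 + 5}}{2} = \frac{2 \cdot 5 \cdot \frac{1}{11}}{2} = \frac{1}{2} \cdot \frac{10}{11} = \frac{5}{11}$)
$V{\left(h{\left(11 \right)},-123 \right)} + \left(f + W\right) = \frac{5}{11} + \left(6304 + \frac{1787}{964}\right) = \frac{5}{11} + \frac{6078843}{964} = \frac{66872093}{10604}$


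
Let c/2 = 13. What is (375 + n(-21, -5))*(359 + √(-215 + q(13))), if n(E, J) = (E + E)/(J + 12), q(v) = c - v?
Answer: 132471 + 369*I*√202 ≈ 1.3247e+5 + 5244.5*I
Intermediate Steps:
c = 26 (c = 2*13 = 26)
q(v) = 26 - v
n(E, J) = 2*E/(12 + J) (n(E, J) = (2*E)/(12 + J) = 2*E/(12 + J))
(375 + n(-21, -5))*(359 + √(-215 + q(13))) = (375 + 2*(-21)/(12 - 5))*(359 + √(-215 + (26 - 1*13))) = (375 + 2*(-21)/7)*(359 + √(-215 + (26 - 13))) = (375 + 2*(-21)*(⅐))*(359 + √(-215 + 13)) = (375 - 6)*(359 + √(-202)) = 369*(359 + I*√202) = 132471 + 369*I*√202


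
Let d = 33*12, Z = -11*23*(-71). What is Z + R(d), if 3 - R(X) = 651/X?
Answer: 2371295/132 ≈ 17964.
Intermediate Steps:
Z = 17963 (Z = -253*(-71) = 17963)
d = 396
R(X) = 3 - 651/X
Z + R(d) = 17963 + (3 - 651/396) = 17963 + (3 - 651*1/396) = 17963 + (3 - 217/132) = 17963 + 179/132 = 2371295/132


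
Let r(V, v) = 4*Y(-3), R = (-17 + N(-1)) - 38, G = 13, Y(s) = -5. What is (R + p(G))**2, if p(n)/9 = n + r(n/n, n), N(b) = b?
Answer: 14161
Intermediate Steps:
R = -56 (R = (-17 - 1) - 38 = -18 - 38 = -56)
r(V, v) = -20 (r(V, v) = 4*(-5) = -20)
p(n) = -180 + 9*n (p(n) = 9*(n - 20) = 9*(-20 + n) = -180 + 9*n)
(R + p(G))**2 = (-56 + (-180 + 9*13))**2 = (-56 + (-180 + 117))**2 = (-56 - 63)**2 = (-119)**2 = 14161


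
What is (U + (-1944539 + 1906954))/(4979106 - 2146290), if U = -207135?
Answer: -2185/25293 ≈ -0.086388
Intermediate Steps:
(U + (-1944539 + 1906954))/(4979106 - 2146290) = (-207135 + (-1944539 + 1906954))/(4979106 - 2146290) = (-207135 - 37585)/2832816 = -244720*1/2832816 = -2185/25293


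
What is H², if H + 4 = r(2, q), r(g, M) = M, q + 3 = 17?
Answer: 100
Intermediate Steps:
q = 14 (q = -3 + 17 = 14)
H = 10 (H = -4 + 14 = 10)
H² = 10² = 100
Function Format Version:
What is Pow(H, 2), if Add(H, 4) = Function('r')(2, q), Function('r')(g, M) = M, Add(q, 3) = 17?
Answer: 100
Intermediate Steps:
q = 14 (q = Add(-3, 17) = 14)
H = 10 (H = Add(-4, 14) = 10)
Pow(H, 2) = Pow(10, 2) = 100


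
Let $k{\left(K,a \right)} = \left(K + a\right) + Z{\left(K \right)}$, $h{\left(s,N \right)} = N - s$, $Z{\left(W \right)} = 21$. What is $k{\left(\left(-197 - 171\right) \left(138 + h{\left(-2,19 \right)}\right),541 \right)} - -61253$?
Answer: $3303$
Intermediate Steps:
$k{\left(K,a \right)} = 21 + K + a$ ($k{\left(K,a \right)} = \left(K + a\right) + 21 = 21 + K + a$)
$k{\left(\left(-197 - 171\right) \left(138 + h{\left(-2,19 \right)}\right),541 \right)} - -61253 = \left(21 + \left(-197 - 171\right) \left(138 + \left(19 - -2\right)\right) + 541\right) - -61253 = \left(21 - 368 \left(138 + \left(19 + 2\right)\right) + 541\right) + 61253 = \left(21 - 368 \left(138 + 21\right) + 541\right) + 61253 = \left(21 - 58512 + 541\right) + 61253 = -57950 + 61253 = 3303$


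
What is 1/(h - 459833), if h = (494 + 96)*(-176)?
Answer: -1/563673 ≈ -1.7741e-6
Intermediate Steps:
h = -103840 (h = 590*(-176) = -103840)
1/(h - 459833) = 1/(-103840 - 459833) = 1/(-563673) = -1/563673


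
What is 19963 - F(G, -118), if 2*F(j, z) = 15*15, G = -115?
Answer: 39701/2 ≈ 19851.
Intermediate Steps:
F(j, z) = 225/2 (F(j, z) = (15*15)/2 = (½)*225 = 225/2)
19963 - F(G, -118) = 19963 - 1*225/2 = 19963 - 225/2 = 39701/2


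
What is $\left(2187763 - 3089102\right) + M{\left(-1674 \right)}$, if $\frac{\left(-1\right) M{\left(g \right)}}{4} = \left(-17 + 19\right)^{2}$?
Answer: $-901355$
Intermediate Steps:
$M{\left(g \right)} = -16$ ($M{\left(g \right)} = - 4 \left(-17 + 19\right)^{2} = - 4 \cdot 2^{2} = \left(-4\right) 4 = -16$)
$\left(2187763 - 3089102\right) + M{\left(-1674 \right)} = \left(2187763 - 3089102\right) - 16 = -901339 - 16 = -901355$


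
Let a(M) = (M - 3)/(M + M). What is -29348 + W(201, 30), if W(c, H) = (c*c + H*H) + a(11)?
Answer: 131487/11 ≈ 11953.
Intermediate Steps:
a(M) = (-3 + M)/(2*M) (a(M) = (-3 + M)/((2*M)) = (-3 + M)*(1/(2*M)) = (-3 + M)/(2*M))
W(c, H) = 4/11 + H² + c² (W(c, H) = (c*c + H*H) + (½)*(-3 + 11)/11 = (c² + H²) + (½)*(1/11)*8 = (H² + c²) + 4/11 = 4/11 + H² + c²)
-29348 + W(201, 30) = -29348 + (4/11 + 30² + 201²) = -29348 + (4/11 + 900 + 40401) = -29348 + 454315/11 = 131487/11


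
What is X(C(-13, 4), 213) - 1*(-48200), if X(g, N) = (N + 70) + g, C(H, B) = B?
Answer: 48487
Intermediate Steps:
X(g, N) = 70 + N + g (X(g, N) = (70 + N) + g = 70 + N + g)
X(C(-13, 4), 213) - 1*(-48200) = (70 + 213 + 4) - 1*(-48200) = 287 + 48200 = 48487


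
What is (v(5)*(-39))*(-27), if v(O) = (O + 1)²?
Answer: 37908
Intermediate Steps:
v(O) = (1 + O)²
(v(5)*(-39))*(-27) = ((1 + 5)²*(-39))*(-27) = (6²*(-39))*(-27) = (36*(-39))*(-27) = -1404*(-27) = 37908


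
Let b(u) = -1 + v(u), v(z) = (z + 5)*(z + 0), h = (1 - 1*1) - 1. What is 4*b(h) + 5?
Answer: -15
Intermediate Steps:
h = -1 (h = (1 - 1) - 1 = 0 - 1 = -1)
v(z) = z*(5 + z) (v(z) = (5 + z)*z = z*(5 + z))
b(u) = -1 + u*(5 + u)
4*b(h) + 5 = 4*(-1 - (5 - 1)) + 5 = 4*(-1 - 1*4) + 5 = 4*(-1 - 4) + 5 = 4*(-5) + 5 = -20 + 5 = -15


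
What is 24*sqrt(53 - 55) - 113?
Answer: -113 + 24*I*sqrt(2) ≈ -113.0 + 33.941*I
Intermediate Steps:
24*sqrt(53 - 55) - 113 = 24*sqrt(-2) - 113 = 24*(I*sqrt(2)) - 113 = 24*I*sqrt(2) - 113 = -113 + 24*I*sqrt(2)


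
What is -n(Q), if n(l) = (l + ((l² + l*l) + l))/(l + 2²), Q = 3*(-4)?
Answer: 33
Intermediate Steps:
Q = -12
n(l) = (2*l + 2*l²)/(4 + l) (n(l) = (l + ((l² + l²) + l))/(l + 4) = (l + (2*l² + l))/(4 + l) = (l + (l + 2*l²))/(4 + l) = (2*l + 2*l²)/(4 + l))
-n(Q) = -2*(-12)*(1 - 12)/(4 - 12) = -2*(-12)*(-11)/(-8) = -2*(-12)*(-1)*(-11)/8 = -1*(-33) = 33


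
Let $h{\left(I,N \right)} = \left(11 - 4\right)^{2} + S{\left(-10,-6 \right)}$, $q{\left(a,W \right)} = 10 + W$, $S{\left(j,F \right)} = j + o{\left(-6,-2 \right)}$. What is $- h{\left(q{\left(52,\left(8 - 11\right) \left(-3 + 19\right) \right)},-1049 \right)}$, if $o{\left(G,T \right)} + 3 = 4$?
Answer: $-40$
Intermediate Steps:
$o{\left(G,T \right)} = 1$ ($o{\left(G,T \right)} = -3 + 4 = 1$)
$S{\left(j,F \right)} = 1 + j$ ($S{\left(j,F \right)} = j + 1 = 1 + j$)
$h{\left(I,N \right)} = 40$ ($h{\left(I,N \right)} = \left(11 - 4\right)^{2} + \left(1 - 10\right) = 7^{2} - 9 = 49 - 9 = 40$)
$- h{\left(q{\left(52,\left(8 - 11\right) \left(-3 + 19\right) \right)},-1049 \right)} = \left(-1\right) 40 = -40$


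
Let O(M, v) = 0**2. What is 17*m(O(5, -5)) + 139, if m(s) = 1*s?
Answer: 139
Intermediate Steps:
O(M, v) = 0
m(s) = s
17*m(O(5, -5)) + 139 = 17*0 + 139 = 0 + 139 = 139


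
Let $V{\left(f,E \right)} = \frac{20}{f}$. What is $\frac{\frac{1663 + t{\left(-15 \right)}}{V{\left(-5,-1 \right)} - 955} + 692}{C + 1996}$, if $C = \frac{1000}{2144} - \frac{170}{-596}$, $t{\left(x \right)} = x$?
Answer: $\frac{26434185360}{76465181233} \approx 0.3457$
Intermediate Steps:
$C = \frac{30015}{39932}$ ($C = 1000 \cdot \frac{1}{2144} - - \frac{85}{298} = \frac{125}{268} + \frac{85}{298} = \frac{30015}{39932} \approx 0.75165$)
$\frac{\frac{1663 + t{\left(-15 \right)}}{V{\left(-5,-1 \right)} - 955} + 692}{C + 1996} = \frac{\frac{1663 - 15}{\frac{20}{-5} - 955} + 692}{\frac{30015}{39932} + 1996} = \frac{\frac{1648}{20 \left(- \frac{1}{5}\right) - 955} + 692}{\frac{79734287}{39932}} = \left(\frac{1648}{-4 - 955} + 692\right) \frac{39932}{79734287} = \left(\frac{1648}{-959} + 692\right) \frac{39932}{79734287} = \left(1648 \left(- \frac{1}{959}\right) + 692\right) \frac{39932}{79734287} = \left(- \frac{1648}{959} + 692\right) \frac{39932}{79734287} = \frac{661980}{959} \cdot \frac{39932}{79734287} = \frac{26434185360}{76465181233}$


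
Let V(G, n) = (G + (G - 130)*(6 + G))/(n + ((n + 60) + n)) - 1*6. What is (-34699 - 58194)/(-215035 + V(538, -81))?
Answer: 16999419/39574993 ≈ 0.42955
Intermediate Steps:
V(G, n) = -6 + (G + (-130 + G)*(6 + G))/(60 + 3*n) (V(G, n) = (G + (-130 + G)*(6 + G))/(n + ((60 + n) + n)) - 6 = (G + (-130 + G)*(6 + G))/(n + (60 + 2*n)) - 6 = (G + (-130 + G)*(6 + G))/(60 + 3*n) - 6 = -6 + (G + (-130 + G)*(6 + G))/(60 + 3*n))
(-34699 - 58194)/(-215035 + V(538, -81)) = (-34699 - 58194)/(-215035 + (-1140 + 538**2 - 123*538 - 18*(-81))/(3*(20 - 81))) = -92893/(-215035 + (1/3)*(-1140 + 289444 - 66174 + 1458)/(-61)) = -92893/(-215035 + (1/3)*(-1/61)*223588) = -92893/(-215035 - 223588/183) = -92893/(-39574993/183) = -92893*(-183/39574993) = 16999419/39574993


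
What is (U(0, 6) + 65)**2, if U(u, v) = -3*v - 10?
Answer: 1369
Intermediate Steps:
U(u, v) = -10 - 3*v
(U(0, 6) + 65)**2 = ((-10 - 3*6) + 65)**2 = ((-10 - 18) + 65)**2 = (-28 + 65)**2 = 37**2 = 1369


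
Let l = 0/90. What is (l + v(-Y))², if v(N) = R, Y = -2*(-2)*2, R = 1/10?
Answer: 1/100 ≈ 0.010000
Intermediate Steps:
R = ⅒ ≈ 0.10000
Y = 8 (Y = 4*2 = 8)
v(N) = ⅒
l = 0 (l = 0*(1/90) = 0)
(l + v(-Y))² = (0 + ⅒)² = (⅒)² = 1/100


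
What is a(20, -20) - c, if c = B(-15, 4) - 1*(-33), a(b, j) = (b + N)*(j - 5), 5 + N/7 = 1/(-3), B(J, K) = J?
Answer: 1246/3 ≈ 415.33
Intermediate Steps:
N = -112/3 (N = -35 + 7/(-3) = -35 + 7*(-⅓) = -35 - 7/3 = -112/3 ≈ -37.333)
a(b, j) = (-5 + j)*(-112/3 + b) (a(b, j) = (b - 112/3)*(j - 5) = (-112/3 + b)*(-5 + j) = (-5 + j)*(-112/3 + b))
c = 18 (c = -15 - 1*(-33) = -15 + 33 = 18)
a(20, -20) - c = (560/3 - 5*20 - 112/3*(-20) + 20*(-20)) - 1*18 = (560/3 - 100 + 2240/3 - 400) - 18 = 1300/3 - 18 = 1246/3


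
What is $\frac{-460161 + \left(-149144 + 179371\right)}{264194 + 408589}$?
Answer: $- \frac{429934}{672783} \approx -0.63904$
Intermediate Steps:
$\frac{-460161 + \left(-149144 + 179371\right)}{264194 + 408589} = \frac{-460161 + 30227}{672783} = \left(-429934\right) \frac{1}{672783} = - \frac{429934}{672783}$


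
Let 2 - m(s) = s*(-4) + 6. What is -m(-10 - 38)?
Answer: 196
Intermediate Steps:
m(s) = -4 + 4*s (m(s) = 2 - (s*(-4) + 6) = 2 - (-4*s + 6) = 2 - (6 - 4*s) = 2 + (-6 + 4*s) = -4 + 4*s)
-m(-10 - 38) = -(-4 + 4*(-10 - 38)) = -(-4 + 4*(-48)) = -(-4 - 192) = -1*(-196) = 196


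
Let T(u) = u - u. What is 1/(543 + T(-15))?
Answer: 1/543 ≈ 0.0018416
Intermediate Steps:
T(u) = 0
1/(543 + T(-15)) = 1/(543 + 0) = 1/543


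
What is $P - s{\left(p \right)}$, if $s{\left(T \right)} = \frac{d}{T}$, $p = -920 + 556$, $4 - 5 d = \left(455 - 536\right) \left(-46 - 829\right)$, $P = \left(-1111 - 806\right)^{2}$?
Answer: $\frac{6688227109}{1820} \approx 3.6748 \cdot 10^{6}$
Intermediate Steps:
$P = 3674889$ ($P = \left(-1917\right)^{2} = 3674889$)
$d = - \frac{70871}{5}$ ($d = \frac{4}{5} - \frac{\left(455 - 536\right) \left(-46 - 829\right)}{5} = \frac{4}{5} - \frac{\left(-81\right) \left(-875\right)}{5} = \frac{4}{5} - 14175 = - \frac{70871}{5} \approx -14174.0$)
$p = -364$
$s{\left(T \right)} = - \frac{70871}{5 T}$
$P - s{\left(p \right)} = 3674889 - - \frac{70871}{5 \left(-364\right)} = 3674889 - \left(- \frac{70871}{5}\right) \left(- \frac{1}{364}\right) = 3674889 - \frac{70871}{1820} = \frac{6688227109}{1820}$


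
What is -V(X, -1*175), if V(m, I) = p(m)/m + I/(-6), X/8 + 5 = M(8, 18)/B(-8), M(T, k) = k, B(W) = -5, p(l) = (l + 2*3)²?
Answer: 18161/645 ≈ 28.157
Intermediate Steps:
p(l) = (6 + l)² (p(l) = (l + 6)² = (6 + l)²)
X = -344/5 (X = -40 + 8*(18/(-5)) = -40 + 8*(18*(-⅕)) = -40 + 8*(-18/5) = -40 - 144/5 = -344/5 ≈ -68.800)
V(m, I) = -I/6 + (6 + m)²/m (V(m, I) = (6 + m)²/m + I/(-6) = (6 + m)²/m + I*(-⅙) = (6 + m)²/m - I/6 = -I/6 + (6 + m)²/m)
-V(X, -1*175) = -(-(-1)*175/6 + (6 - 344/5)²/(-344/5)) = -(-⅙*(-175) - 5*(-314/5)²/344) = -(175/6 - 5/344*98596/25) = -(175/6 - 24649/430) = -1*(-18161/645) = 18161/645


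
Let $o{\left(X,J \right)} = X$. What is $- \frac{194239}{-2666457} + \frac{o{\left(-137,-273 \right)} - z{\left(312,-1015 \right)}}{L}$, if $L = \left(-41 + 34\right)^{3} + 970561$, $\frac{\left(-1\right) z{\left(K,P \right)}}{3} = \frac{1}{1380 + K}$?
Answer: $\frac{11786902784501}{162121460197896} \approx 0.072704$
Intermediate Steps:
$z{\left(K,P \right)} = - \frac{3}{1380 + K}$
$L = 970218$ ($L = \left(-7\right)^{3} + 970561 = -343 + 970561 = 970218$)
$- \frac{194239}{-2666457} + \frac{o{\left(-137,-273 \right)} - z{\left(312,-1015 \right)}}{L} = - \frac{194239}{-2666457} + \frac{-137 - - \frac{3}{1380 + 312}}{970218} = \left(-194239\right) \left(- \frac{1}{2666457}\right) + \left(-137 - - \frac{3}{1692}\right) \frac{1}{970218} = \frac{194239}{2666457} + \left(-137 - \left(-3\right) \frac{1}{1692}\right) \frac{1}{970218} = \frac{194239}{2666457} + \left(-137 - - \frac{1}{564}\right) \frac{1}{970218} = \frac{194239}{2666457} + \left(-137 + \frac{1}{564}\right) \frac{1}{970218} = \frac{194239}{2666457} - \frac{77267}{547202952} = \frac{11786902784501}{162121460197896}$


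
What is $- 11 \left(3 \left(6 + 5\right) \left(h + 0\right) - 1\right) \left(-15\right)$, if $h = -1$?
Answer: $-5610$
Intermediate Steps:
$- 11 \left(3 \left(6 + 5\right) \left(h + 0\right) - 1\right) \left(-15\right) = - 11 \left(3 \left(6 + 5\right) \left(-1 + 0\right) - 1\right) \left(-15\right) = - 11 \left(3 \cdot 11 \left(-1\right) - 1\right) \left(-15\right) = - 11 \left(3 \left(-11\right) - 1\right) \left(-15\right) = - 11 \left(-33 - 1\right) \left(-15\right) = \left(-11\right) \left(-34\right) \left(-15\right) = 374 \left(-15\right) = -5610$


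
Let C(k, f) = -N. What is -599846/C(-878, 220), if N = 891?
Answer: 599846/891 ≈ 673.23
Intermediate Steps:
C(k, f) = -891 (C(k, f) = -1*891 = -891)
-599846/C(-878, 220) = -599846/(-891) = -599846*(-1/891) = 599846/891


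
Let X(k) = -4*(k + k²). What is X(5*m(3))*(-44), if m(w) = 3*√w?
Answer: 118800 + 2640*√3 ≈ 1.2337e+5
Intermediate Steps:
X(k) = -4*k - 4*k²
X(5*m(3))*(-44) = -4*5*(3*√3)*(1 + 5*(3*√3))*(-44) = -4*15*√3*(1 + 15*√3)*(-44) = -60*√3*(1 + 15*√3)*(-44) = 2640*√3*(1 + 15*√3)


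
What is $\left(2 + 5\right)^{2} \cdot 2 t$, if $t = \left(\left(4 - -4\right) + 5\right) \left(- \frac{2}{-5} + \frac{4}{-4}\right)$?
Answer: $- \frac{3822}{5} \approx -764.4$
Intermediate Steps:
$t = - \frac{39}{5}$ ($t = \left(\left(4 + 4\right) + 5\right) \left(\left(-2\right) \left(- \frac{1}{5}\right) + 4 \left(- \frac{1}{4}\right)\right) = \left(8 + 5\right) \left(\frac{2}{5} - 1\right) = 13 \left(- \frac{3}{5}\right) = - \frac{39}{5} \approx -7.8$)
$\left(2 + 5\right)^{2} \cdot 2 t = \left(2 + 5\right)^{2} \cdot 2 \left(- \frac{39}{5}\right) = 7^{2} \cdot 2 \left(- \frac{39}{5}\right) = 49 \cdot 2 \left(- \frac{39}{5}\right) = 98 \left(- \frac{39}{5}\right) = - \frac{3822}{5}$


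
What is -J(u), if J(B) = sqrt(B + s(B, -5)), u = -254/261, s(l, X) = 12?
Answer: -sqrt(83462)/87 ≈ -3.3207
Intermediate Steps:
u = -254/261 (u = -254*1/261 = -254/261 ≈ -0.97318)
J(B) = sqrt(12 + B) (J(B) = sqrt(B + 12) = sqrt(12 + B))
-J(u) = -sqrt(12 - 254/261) = -sqrt(2878/261) = -sqrt(83462)/87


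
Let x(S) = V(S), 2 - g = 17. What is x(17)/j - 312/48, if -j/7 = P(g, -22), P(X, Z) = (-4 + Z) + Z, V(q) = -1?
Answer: -2185/336 ≈ -6.5030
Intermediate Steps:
g = -15 (g = 2 - 1*17 = 2 - 17 = -15)
x(S) = -1
P(X, Z) = -4 + 2*Z
j = 336 (j = -7*(-4 + 2*(-22)) = -7*(-4 - 44) = -7*(-48) = 336)
x(17)/j - 312/48 = -1/336 - 312/48 = -1*1/336 - 312*1/48 = -1/336 - 13/2 = -2185/336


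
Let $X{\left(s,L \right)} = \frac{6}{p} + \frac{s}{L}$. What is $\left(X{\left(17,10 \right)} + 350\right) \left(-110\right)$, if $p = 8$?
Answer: $- \frac{77539}{2} \approx -38770.0$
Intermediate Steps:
$X{\left(s,L \right)} = \frac{3}{4} + \frac{s}{L}$ ($X{\left(s,L \right)} = \frac{6}{8} + \frac{s}{L} = 6 \cdot \frac{1}{8} + \frac{s}{L} = \frac{3}{4} + \frac{s}{L}$)
$\left(X{\left(17,10 \right)} + 350\right) \left(-110\right) = \left(\left(\frac{3}{4} + \frac{17}{10}\right) + 350\right) \left(-110\right) = \left(\frac{49}{20} + 350\right) \left(-110\right) = \frac{7049}{20} \left(-110\right) = - \frac{77539}{2}$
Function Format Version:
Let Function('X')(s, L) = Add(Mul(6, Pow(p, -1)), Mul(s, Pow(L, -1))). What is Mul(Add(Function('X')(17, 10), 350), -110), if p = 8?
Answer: Rational(-77539, 2) ≈ -38770.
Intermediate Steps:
Function('X')(s, L) = Add(Rational(3, 4), Mul(s, Pow(L, -1))) (Function('X')(s, L) = Add(Mul(6, Pow(8, -1)), Mul(s, Pow(L, -1))) = Add(Mul(6, Rational(1, 8)), Mul(s, Pow(L, -1))) = Add(Rational(3, 4), Mul(s, Pow(L, -1))))
Mul(Add(Function('X')(17, 10), 350), -110) = Mul(Add(Add(Rational(3, 4), Mul(17, Pow(10, -1))), 350), -110) = Mul(Add(Add(Rational(3, 4), Mul(17, Rational(1, 10))), 350), -110) = Mul(Add(Add(Rational(3, 4), Rational(17, 10)), 350), -110) = Mul(Add(Rational(49, 20), 350), -110) = Mul(Rational(7049, 20), -110) = Rational(-77539, 2)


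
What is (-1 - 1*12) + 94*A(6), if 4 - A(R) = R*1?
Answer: -201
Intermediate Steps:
A(R) = 4 - R
(-1 - 1*12) + 94*A(6) = (-1 - 1*12) + 94*(4 - 1*6) = (-1 - 12) + 94*(4 - 6) = -13 + 94*(-2) = -13 - 188 = -201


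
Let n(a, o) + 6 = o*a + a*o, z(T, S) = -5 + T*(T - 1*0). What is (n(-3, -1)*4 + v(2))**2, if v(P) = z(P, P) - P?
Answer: 9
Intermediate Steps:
z(T, S) = -5 + T**2 (z(T, S) = -5 + T*(T + 0) = -5 + T*T = -5 + T**2)
v(P) = -5 + P**2 - P (v(P) = (-5 + P**2) - P = -5 + P**2 - P)
n(a, o) = -6 + 2*a*o (n(a, o) = -6 + (o*a + a*o) = -6 + (a*o + a*o) = -6 + 2*a*o)
(n(-3, -1)*4 + v(2))**2 = ((-6 + 2*(-3)*(-1))*4 + (-5 + 2**2 - 1*2))**2 = ((-6 + 6)*4 + (-5 + 4 - 2))**2 = (0*4 - 3)**2 = (0 - 3)**2 = (-3)**2 = 9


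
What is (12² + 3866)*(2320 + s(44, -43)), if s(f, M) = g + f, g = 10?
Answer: 9519740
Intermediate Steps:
s(f, M) = 10 + f
(12² + 3866)*(2320 + s(44, -43)) = (12² + 3866)*(2320 + (10 + 44)) = (144 + 3866)*(2320 + 54) = 4010*2374 = 9519740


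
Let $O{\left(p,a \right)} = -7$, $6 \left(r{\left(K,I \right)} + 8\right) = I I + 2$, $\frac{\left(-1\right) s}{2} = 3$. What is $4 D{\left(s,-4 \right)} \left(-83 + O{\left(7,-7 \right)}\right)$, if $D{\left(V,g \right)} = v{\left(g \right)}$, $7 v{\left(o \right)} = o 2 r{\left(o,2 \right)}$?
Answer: $-2880$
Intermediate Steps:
$s = -6$ ($s = \left(-2\right) 3 = -6$)
$r{\left(K,I \right)} = - \frac{23}{3} + \frac{I^{2}}{6}$ ($r{\left(K,I \right)} = -8 + \frac{I I + 2}{6} = -8 + \frac{I^{2} + 2}{6} = -8 + \frac{2 + I^{2}}{6} = -8 + \left(\frac{1}{3} + \frac{I^{2}}{6}\right) = - \frac{23}{3} + \frac{I^{2}}{6}$)
$v{\left(o \right)} = - 2 o$ ($v{\left(o \right)} = \frac{o 2 \left(- \frac{23}{3} + \frac{2^{2}}{6}\right)}{7} = \frac{2 o \left(- \frac{23}{3} + \frac{1}{6} \cdot 4\right)}{7} = \frac{2 o \left(- \frac{23}{3} + \frac{2}{3}\right)}{7} = \frac{2 o \left(-7\right)}{7} = \frac{\left(-14\right) o}{7} = - 2 o$)
$D{\left(V,g \right)} = - 2 g$
$4 D{\left(s,-4 \right)} \left(-83 + O{\left(7,-7 \right)}\right) = 4 \left(\left(-2\right) \left(-4\right)\right) \left(-83 - 7\right) = 4 \cdot 8 \left(-90\right) = 32 \left(-90\right) = -2880$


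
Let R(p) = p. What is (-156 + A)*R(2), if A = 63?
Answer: -186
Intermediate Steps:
(-156 + A)*R(2) = (-156 + 63)*2 = -93*2 = -186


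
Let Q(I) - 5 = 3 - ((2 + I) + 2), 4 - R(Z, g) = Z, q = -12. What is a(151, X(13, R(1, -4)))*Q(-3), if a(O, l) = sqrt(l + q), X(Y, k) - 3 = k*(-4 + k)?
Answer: 14*I*sqrt(3) ≈ 24.249*I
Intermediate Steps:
R(Z, g) = 4 - Z
X(Y, k) = 3 + k*(-4 + k)
a(O, l) = sqrt(-12 + l) (a(O, l) = sqrt(l - 12) = sqrt(-12 + l))
Q(I) = 4 - I (Q(I) = 5 + (3 - ((2 + I) + 2)) = 5 + (3 - (4 + I)) = 5 + (3 + (-4 - I)) = 5 + (-1 - I) = 4 - I)
a(151, X(13, R(1, -4)))*Q(-3) = sqrt(-12 + (3 + (4 - 1*1)**2 - 4*(4 - 1*1)))*(4 - 1*(-3)) = sqrt(-12 + (3 + (4 - 1)**2 - 4*(4 - 1)))*(4 + 3) = sqrt(-12 + (3 + 3**2 - 4*3))*7 = sqrt(-12 + (3 + 9 - 12))*7 = sqrt(-12 + 0)*7 = sqrt(-12)*7 = (2*I*sqrt(3))*7 = 14*I*sqrt(3)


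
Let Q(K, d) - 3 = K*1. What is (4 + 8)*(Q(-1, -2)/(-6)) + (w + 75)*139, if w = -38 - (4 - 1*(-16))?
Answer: 2359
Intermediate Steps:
Q(K, d) = 3 + K (Q(K, d) = 3 + K*1 = 3 + K)
w = -58 (w = -38 - (4 + 16) = -38 - 1*20 = -38 - 20 = -58)
(4 + 8)*(Q(-1, -2)/(-6)) + (w + 75)*139 = (4 + 8)*((3 - 1)/(-6)) + (-58 + 75)*139 = 12*(2*(-⅙)) + 17*139 = 12*(-⅓) + 2363 = -4 + 2363 = 2359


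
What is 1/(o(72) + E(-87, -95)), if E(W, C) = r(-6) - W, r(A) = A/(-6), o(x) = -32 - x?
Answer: -1/16 ≈ -0.062500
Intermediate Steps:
r(A) = -A/6 (r(A) = A*(-1/6) = -A/6)
E(W, C) = 1 - W (E(W, C) = -1/6*(-6) - W = 1 - W)
1/(o(72) + E(-87, -95)) = 1/((-32 - 1*72) + (1 - 1*(-87))) = 1/((-32 - 72) + (1 + 87)) = 1/(-104 + 88) = 1/(-16) = -1/16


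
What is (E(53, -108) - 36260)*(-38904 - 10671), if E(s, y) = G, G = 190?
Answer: 1788170250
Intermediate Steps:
E(s, y) = 190
(E(53, -108) - 36260)*(-38904 - 10671) = (190 - 36260)*(-38904 - 10671) = -36070*(-49575) = 1788170250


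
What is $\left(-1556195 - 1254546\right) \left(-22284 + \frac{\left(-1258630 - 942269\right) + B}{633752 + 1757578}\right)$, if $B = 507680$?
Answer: $\frac{1896008145518681}{30270} \approx 6.2637 \cdot 10^{10}$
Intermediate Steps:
$\left(-1556195 - 1254546\right) \left(-22284 + \frac{\left(-1258630 - 942269\right) + B}{633752 + 1757578}\right) = \left(-1556195 - 1254546\right) \left(-22284 + \frac{\left(-1258630 - 942269\right) + 507680}{633752 + 1757578}\right) = - 2810741 \left(-22284 + \frac{\left(-1258630 - 942269\right) + 507680}{2391330}\right) = - 2810741 \left(-22284 + \left(-2200899 + 507680\right) \frac{1}{2391330}\right) = - 2810741 \left(-22284 - \frac{1693219}{2391330}\right) = \left(-2810741\right) \left(- \frac{53290090939}{2391330}\right) = \frac{1896008145518681}{30270}$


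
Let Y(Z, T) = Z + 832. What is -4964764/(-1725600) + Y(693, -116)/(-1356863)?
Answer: 1683468258833/585350698200 ≈ 2.8760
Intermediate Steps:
Y(Z, T) = 832 + Z
-4964764/(-1725600) + Y(693, -116)/(-1356863) = -4964764/(-1725600) + (832 + 693)/(-1356863) = -4964764*(-1/1725600) + 1525*(-1/1356863) = 1241191/431400 - 1525/1356863 = 1683468258833/585350698200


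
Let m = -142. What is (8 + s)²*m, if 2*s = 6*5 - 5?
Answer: -119351/2 ≈ -59676.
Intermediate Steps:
s = 25/2 (s = (6*5 - 5)/2 = (30 - 5)/2 = (½)*25 = 25/2 ≈ 12.500)
(8 + s)²*m = (8 + 25/2)²*(-142) = (41/2)²*(-142) = (1681/4)*(-142) = -119351/2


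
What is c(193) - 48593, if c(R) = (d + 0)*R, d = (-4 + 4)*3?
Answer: -48593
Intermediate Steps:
d = 0 (d = 0*3 = 0)
c(R) = 0 (c(R) = (0 + 0)*R = 0*R = 0)
c(193) - 48593 = 0 - 48593 = -48593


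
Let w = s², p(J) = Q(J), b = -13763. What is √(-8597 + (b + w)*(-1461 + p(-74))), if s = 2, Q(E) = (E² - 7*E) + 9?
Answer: 5*I*√2500079 ≈ 7905.8*I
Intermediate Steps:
Q(E) = 9 + E² - 7*E
p(J) = 9 + J² - 7*J
w = 4 (w = 2² = 4)
√(-8597 + (b + w)*(-1461 + p(-74))) = √(-8597 + (-13763 + 4)*(-1461 + (9 + (-74)² - 7*(-74)))) = √(-8597 - 13759*(-1461 + (9 + 5476 + 518))) = √(-8597 - 13759*(-1461 + 6003)) = √(-8597 - 13759*4542) = √(-8597 - 62493378) = √(-62501975) = 5*I*√2500079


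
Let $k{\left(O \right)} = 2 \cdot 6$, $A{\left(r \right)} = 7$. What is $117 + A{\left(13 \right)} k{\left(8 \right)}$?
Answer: $201$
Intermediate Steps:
$k{\left(O \right)} = 12$
$117 + A{\left(13 \right)} k{\left(8 \right)} = 117 + 7 \cdot 12 = 117 + 84 = 201$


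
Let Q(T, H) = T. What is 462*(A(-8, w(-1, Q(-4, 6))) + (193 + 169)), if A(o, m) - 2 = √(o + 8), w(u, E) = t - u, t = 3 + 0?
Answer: 168168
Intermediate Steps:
t = 3
w(u, E) = 3 - u
A(o, m) = 2 + √(8 + o) (A(o, m) = 2 + √(o + 8) = 2 + √(8 + o))
462*(A(-8, w(-1, Q(-4, 6))) + (193 + 169)) = 462*((2 + √(8 - 8)) + (193 + 169)) = 462*((2 + √0) + 362) = 462*((2 + 0) + 362) = 462*(2 + 362) = 462*364 = 168168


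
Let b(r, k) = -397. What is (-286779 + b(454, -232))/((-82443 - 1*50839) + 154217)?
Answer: -287176/20935 ≈ -13.717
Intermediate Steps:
(-286779 + b(454, -232))/((-82443 - 1*50839) + 154217) = (-286779 - 397)/((-82443 - 1*50839) + 154217) = -287176/((-82443 - 50839) + 154217) = -287176/(-133282 + 154217) = -287176/20935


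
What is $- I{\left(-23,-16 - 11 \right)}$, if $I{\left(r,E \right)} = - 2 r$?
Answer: $-46$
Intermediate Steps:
$- I{\left(-23,-16 - 11 \right)} = - \left(-2\right) \left(-23\right) = \left(-1\right) 46 = -46$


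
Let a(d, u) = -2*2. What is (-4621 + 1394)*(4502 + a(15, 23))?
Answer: -14515046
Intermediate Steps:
a(d, u) = -4
(-4621 + 1394)*(4502 + a(15, 23)) = (-4621 + 1394)*(4502 - 4) = -3227*4498 = -14515046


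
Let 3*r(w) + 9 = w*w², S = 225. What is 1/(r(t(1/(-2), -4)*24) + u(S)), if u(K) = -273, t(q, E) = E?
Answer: -1/295188 ≈ -3.3877e-6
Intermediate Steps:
r(w) = -3 + w³/3 (r(w) = -3 + (w*w²)/3 = -3 + w³/3)
1/(r(t(1/(-2), -4)*24) + u(S)) = 1/((-3 + (-4*24)³/3) - 273) = 1/((-3 + (⅓)*(-96)³) - 273) = 1/((-3 + (⅓)*(-884736)) - 273) = 1/((-3 - 294912) - 273) = 1/(-294915 - 273) = 1/(-295188) = -1/295188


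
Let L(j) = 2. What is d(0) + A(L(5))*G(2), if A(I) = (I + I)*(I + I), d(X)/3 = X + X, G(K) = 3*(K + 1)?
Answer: 144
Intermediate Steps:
G(K) = 3 + 3*K (G(K) = 3*(1 + K) = 3 + 3*K)
d(X) = 6*X (d(X) = 3*(X + X) = 3*(2*X) = 6*X)
A(I) = 4*I**2 (A(I) = (2*I)*(2*I) = 4*I**2)
d(0) + A(L(5))*G(2) = 6*0 + (4*2**2)*(3 + 3*2) = 0 + (4*4)*(3 + 6) = 0 + 16*9 = 0 + 144 = 144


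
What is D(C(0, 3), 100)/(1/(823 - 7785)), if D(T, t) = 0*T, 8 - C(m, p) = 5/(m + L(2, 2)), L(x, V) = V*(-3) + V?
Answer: 0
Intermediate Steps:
L(x, V) = -2*V (L(x, V) = -3*V + V = -2*V)
C(m, p) = 8 - 5/(-4 + m) (C(m, p) = 8 - 5/(m - 2*2) = 8 - 5/(m - 4) = 8 - 5/(-4 + m))
D(T, t) = 0
D(C(0, 3), 100)/(1/(823 - 7785)) = 0/(1/(823 - 7785)) = 0/(1/(-6962)) = 0/(-1/6962) = 0*(-6962) = 0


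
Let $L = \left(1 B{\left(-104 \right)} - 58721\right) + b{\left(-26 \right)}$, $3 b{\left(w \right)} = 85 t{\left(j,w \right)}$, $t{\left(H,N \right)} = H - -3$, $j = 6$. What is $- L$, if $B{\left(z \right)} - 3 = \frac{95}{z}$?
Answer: $\frac{6080247}{104} \approx 58464.0$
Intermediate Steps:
$B{\left(z \right)} = 3 + \frac{95}{z}$
$t{\left(H,N \right)} = 3 + H$ ($t{\left(H,N \right)} = H + 3 = 3 + H$)
$b{\left(w \right)} = 255$ ($b{\left(w \right)} = \frac{85 \left(3 + 6\right)}{3} = \frac{85 \cdot 9}{3} = \frac{1}{3} \cdot 765 = 255$)
$L = - \frac{6080247}{104}$ ($L = \left(1 \left(3 + \frac{95}{-104}\right) - 58721\right) + 255 = \left(1 \left(3 + 95 \left(- \frac{1}{104}\right)\right) - 58721\right) + 255 = \left(1 \left(3 - \frac{95}{104}\right) - 58721\right) + 255 = \left(1 \cdot \frac{217}{104} - 58721\right) + 255 = \left(\frac{217}{104} - 58721\right) + 255 = - \frac{6106767}{104} + 255 = - \frac{6080247}{104} \approx -58464.0$)
$- L = \left(-1\right) \left(- \frac{6080247}{104}\right) = \frac{6080247}{104}$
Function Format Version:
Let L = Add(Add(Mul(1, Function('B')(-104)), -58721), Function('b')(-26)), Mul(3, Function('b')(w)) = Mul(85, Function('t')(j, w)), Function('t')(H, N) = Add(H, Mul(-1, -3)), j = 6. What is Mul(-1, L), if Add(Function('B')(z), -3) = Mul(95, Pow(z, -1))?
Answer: Rational(6080247, 104) ≈ 58464.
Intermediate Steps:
Function('B')(z) = Add(3, Mul(95, Pow(z, -1)))
Function('t')(H, N) = Add(3, H) (Function('t')(H, N) = Add(H, 3) = Add(3, H))
Function('b')(w) = 255 (Function('b')(w) = Mul(Rational(1, 3), Mul(85, Add(3, 6))) = Mul(Rational(1, 3), Mul(85, 9)) = Mul(Rational(1, 3), 765) = 255)
L = Rational(-6080247, 104) (L = Add(Add(Mul(1, Add(3, Mul(95, Pow(-104, -1)))), -58721), 255) = Add(Add(Mul(1, Add(3, Mul(95, Rational(-1, 104)))), -58721), 255) = Add(Add(Mul(1, Add(3, Rational(-95, 104))), -58721), 255) = Add(Add(Mul(1, Rational(217, 104)), -58721), 255) = Add(Add(Rational(217, 104), -58721), 255) = Add(Rational(-6106767, 104), 255) = Rational(-6080247, 104) ≈ -58464.)
Mul(-1, L) = Mul(-1, Rational(-6080247, 104)) = Rational(6080247, 104)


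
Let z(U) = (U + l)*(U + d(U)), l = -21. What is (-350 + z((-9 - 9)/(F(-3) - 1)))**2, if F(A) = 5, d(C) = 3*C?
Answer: 11881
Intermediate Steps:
z(U) = 4*U*(-21 + U) (z(U) = (U - 21)*(U + 3*U) = (-21 + U)*(4*U) = 4*U*(-21 + U))
(-350 + z((-9 - 9)/(F(-3) - 1)))**2 = (-350 + 4*((-9 - 9)/(5 - 1))*(-21 + (-9 - 9)/(5 - 1)))**2 = (-350 + 4*(-18/4)*(-21 - 18/4))**2 = (-350 + 4*(-18*1/4)*(-21 - 18*1/4))**2 = (-350 + 4*(-9/2)*(-21 - 9/2))**2 = (-350 + 4*(-9/2)*(-51/2))**2 = (-350 + 459)**2 = 109**2 = 11881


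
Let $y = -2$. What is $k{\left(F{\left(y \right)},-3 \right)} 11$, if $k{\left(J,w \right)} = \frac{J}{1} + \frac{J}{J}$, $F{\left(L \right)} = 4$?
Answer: $55$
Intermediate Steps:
$k{\left(J,w \right)} = 1 + J$ ($k{\left(J,w \right)} = J 1 + 1 = J + 1 = 1 + J$)
$k{\left(F{\left(y \right)},-3 \right)} 11 = \left(1 + 4\right) 11 = 5 \cdot 11 = 55$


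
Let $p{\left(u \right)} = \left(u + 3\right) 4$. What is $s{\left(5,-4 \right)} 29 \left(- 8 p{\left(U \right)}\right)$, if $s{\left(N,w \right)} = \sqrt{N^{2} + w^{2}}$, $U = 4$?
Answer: $- 6496 \sqrt{41} \approx -41595.0$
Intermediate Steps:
$p{\left(u \right)} = 12 + 4 u$ ($p{\left(u \right)} = \left(3 + u\right) 4 = 12 + 4 u$)
$s{\left(5,-4 \right)} 29 \left(- 8 p{\left(U \right)}\right) = \sqrt{5^{2} + \left(-4\right)^{2}} \cdot 29 \left(- 8 \left(12 + 4 \cdot 4\right)\right) = \sqrt{25 + 16} \cdot 29 \left(- 8 \left(12 + 16\right)\right) = \sqrt{41} \cdot 29 \left(\left(-8\right) 28\right) = 29 \sqrt{41} \left(-224\right) = - 6496 \sqrt{41}$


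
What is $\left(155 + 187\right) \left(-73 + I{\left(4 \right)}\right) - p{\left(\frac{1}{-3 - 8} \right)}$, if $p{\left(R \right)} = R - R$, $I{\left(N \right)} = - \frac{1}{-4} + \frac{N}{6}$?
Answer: $- \frac{49305}{2} \approx -24653.0$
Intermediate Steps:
$I{\left(N \right)} = \frac{1}{4} + \frac{N}{6}$ ($I{\left(N \right)} = \left(-1\right) \left(- \frac{1}{4}\right) + N \frac{1}{6} = \frac{1}{4} + \frac{N}{6}$)
$p{\left(R \right)} = 0$
$\left(155 + 187\right) \left(-73 + I{\left(4 \right)}\right) - p{\left(\frac{1}{-3 - 8} \right)} = \left(155 + 187\right) \left(-73 + \left(\frac{1}{4} + \frac{1}{6} \cdot 4\right)\right) - 0 = 342 \left(-73 + \left(\frac{1}{4} + \frac{2}{3}\right)\right) + 0 = 342 \left(-73 + \frac{11}{12}\right) + 0 = 342 \left(- \frac{865}{12}\right) + 0 = - \frac{49305}{2} + 0 = - \frac{49305}{2}$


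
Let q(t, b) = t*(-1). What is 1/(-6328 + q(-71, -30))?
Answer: -1/6257 ≈ -0.00015982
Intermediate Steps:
q(t, b) = -t
1/(-6328 + q(-71, -30)) = 1/(-6328 - 1*(-71)) = 1/(-6328 + 71) = 1/(-6257) = -1/6257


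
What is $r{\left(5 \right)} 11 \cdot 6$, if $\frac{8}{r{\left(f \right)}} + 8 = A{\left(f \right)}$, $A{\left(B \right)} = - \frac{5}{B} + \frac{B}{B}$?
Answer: $-66$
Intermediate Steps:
$A{\left(B \right)} = 1 - \frac{5}{B}$ ($A{\left(B \right)} = - \frac{5}{B} + 1 = 1 - \frac{5}{B}$)
$r{\left(f \right)} = \frac{8}{-8 + \frac{-5 + f}{f}}$
$r{\left(5 \right)} 11 \cdot 6 = \left(-8\right) 5 \frac{1}{5 + 7 \cdot 5} \cdot 11 \cdot 6 = \left(-8\right) 5 \frac{1}{5 + 35} \cdot 11 \cdot 6 = \left(-8\right) 5 \cdot \frac{1}{40} \cdot 11 \cdot 6 = \left(-1\right) 11 \cdot 6 = \left(-11\right) 6 = -66$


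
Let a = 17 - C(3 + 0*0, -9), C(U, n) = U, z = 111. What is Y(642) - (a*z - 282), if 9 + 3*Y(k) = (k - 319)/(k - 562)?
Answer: -305677/240 ≈ -1273.7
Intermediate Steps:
a = 14 (a = 17 - (3 + 0*0) = 17 - (3 + 0) = 17 - 1*3 = 17 - 3 = 14)
Y(k) = -3 + (-319 + k)/(3*(-562 + k)) (Y(k) = -3 + ((k - 319)/(k - 562))/3 = -3 + ((-319 + k)/(-562 + k))/3 = -3 + (-319 + k)/(3*(-562 + k)))
Y(642) - (a*z - 282) = (4739 - 8*642)/(3*(-562 + 642)) - (14*111 - 282) = (⅓)*(4739 - 5136)/80 - (1554 - 282) = (⅓)*(1/80)*(-397) - 1*1272 = -397/240 - 1272 = -305677/240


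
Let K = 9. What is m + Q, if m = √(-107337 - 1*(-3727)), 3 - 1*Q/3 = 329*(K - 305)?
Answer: 292161 + I*√103610 ≈ 2.9216e+5 + 321.89*I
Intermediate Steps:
Q = 292161 (Q = 9 - 987*(9 - 305) = 9 - 987*(-296) = 9 - 3*(-97384) = 9 + 292152 = 292161)
m = I*√103610 (m = √(-107337 + 3727) = √(-103610) = I*√103610 ≈ 321.89*I)
m + Q = I*√103610 + 292161 = 292161 + I*√103610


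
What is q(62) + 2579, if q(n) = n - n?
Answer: 2579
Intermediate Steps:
q(n) = 0
q(62) + 2579 = 0 + 2579 = 2579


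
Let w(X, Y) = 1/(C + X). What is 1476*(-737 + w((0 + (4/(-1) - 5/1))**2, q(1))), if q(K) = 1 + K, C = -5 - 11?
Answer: -70706304/65 ≈ -1.0878e+6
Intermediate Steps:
C = -16
w(X, Y) = 1/(-16 + X)
1476*(-737 + w((0 + (4/(-1) - 5/1))**2, q(1))) = 1476*(-737 + 1/(-16 + (0 + (4/(-1) - 5/1))**2)) = 1476*(-737 + 1/(-16 + (0 + (4*(-1) - 5*1))**2)) = 1476*(-737 + 1/(-16 + (0 + (-4 - 5))**2)) = 1476*(-737 + 1/(-16 + (0 - 9)**2)) = 1476*(-737 + 1/(-16 + (-9)**2)) = 1476*(-737 + 1/(-16 + 81)) = 1476*(-737 + 1/65) = 1476*(-47904/65) = -70706304/65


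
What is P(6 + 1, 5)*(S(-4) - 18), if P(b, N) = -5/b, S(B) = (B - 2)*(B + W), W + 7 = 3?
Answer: -150/7 ≈ -21.429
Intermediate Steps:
W = -4 (W = -7 + 3 = -4)
S(B) = (-4 + B)*(-2 + B) (S(B) = (B - 2)*(B - 4) = (-2 + B)*(-4 + B) = (-4 + B)*(-2 + B))
P(6 + 1, 5)*(S(-4) - 18) = (-5/(6 + 1))*((8 + (-4)**2 - 6*(-4)) - 18) = (-5/7)*((8 + 16 + 24) - 18) = (-5*1/7)*(48 - 18) = -5/7*30 = -150/7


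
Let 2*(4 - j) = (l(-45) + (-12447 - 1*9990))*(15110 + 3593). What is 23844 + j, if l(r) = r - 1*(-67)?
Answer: 419275441/2 ≈ 2.0964e+8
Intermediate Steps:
l(r) = 67 + r (l(r) = r + 67 = 67 + r)
j = 419227753/2 (j = 4 - ((67 - 45) + (-12447 - 1*9990))*(15110 + 3593)/2 = 4 - (22 + (-12447 - 9990))*18703/2 = 4 - (22 - 22437)*18703/2 = 4 - (-22415)*18703/2 = 4 - ½*(-419227745) = 4 + 419227745/2 = 419227753/2 ≈ 2.0961e+8)
23844 + j = 23844 + 419227753/2 = 419275441/2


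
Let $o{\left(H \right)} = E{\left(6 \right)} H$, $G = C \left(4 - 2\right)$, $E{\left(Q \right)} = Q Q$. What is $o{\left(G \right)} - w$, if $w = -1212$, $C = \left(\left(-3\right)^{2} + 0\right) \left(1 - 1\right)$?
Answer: $1212$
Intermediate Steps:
$C = 0$ ($C = \left(9 + 0\right) 0 = 9 \cdot 0 = 0$)
$E{\left(Q \right)} = Q^{2}$
$G = 0$ ($G = 0 \left(4 - 2\right) = 0 \cdot 2 = 0$)
$o{\left(H \right)} = 36 H$ ($o{\left(H \right)} = 6^{2} H = 36 H$)
$o{\left(G \right)} - w = 36 \cdot 0 - -1212 = 0 + 1212 = 1212$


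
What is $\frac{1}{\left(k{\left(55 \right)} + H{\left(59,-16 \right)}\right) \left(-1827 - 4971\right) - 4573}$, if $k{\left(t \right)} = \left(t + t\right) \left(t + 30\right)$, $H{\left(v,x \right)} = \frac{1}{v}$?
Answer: $- \frac{59}{3750393305} \approx -1.5732 \cdot 10^{-8}$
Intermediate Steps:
$k{\left(t \right)} = 2 t \left(30 + t\right)$
$\frac{1}{\left(k{\left(55 \right)} + H{\left(59,-16 \right)}\right) \left(-1827 - 4971\right) - 4573} = \frac{1}{\left(2 \cdot 55 \left(30 + 55\right) + \frac{1}{59}\right) \left(-1827 - 4971\right) - 4573} = \frac{1}{\left(2 \cdot 55 \cdot 85 + \frac{1}{59}\right) \left(-6798\right) - 4573} = \frac{1}{\left(9350 + \frac{1}{59}\right) \left(-6798\right) - 4573} = \frac{1}{\frac{551651}{59} \left(-6798\right) - 4573} = \frac{1}{- \frac{3750123498}{59} - 4573} = \frac{1}{- \frac{3750393305}{59}} = - \frac{59}{3750393305}$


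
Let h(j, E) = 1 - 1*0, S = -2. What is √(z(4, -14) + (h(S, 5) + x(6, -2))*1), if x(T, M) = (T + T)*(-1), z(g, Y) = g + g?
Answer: I*√3 ≈ 1.732*I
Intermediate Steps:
z(g, Y) = 2*g
h(j, E) = 1 (h(j, E) = 1 + 0 = 1)
x(T, M) = -2*T (x(T, M) = (2*T)*(-1) = -2*T)
√(z(4, -14) + (h(S, 5) + x(6, -2))*1) = √(2*4 + (1 - 2*6)*1) = √(8 + (1 - 12)*1) = √(8 - 11*1) = √(8 - 11) = √(-3) = I*√3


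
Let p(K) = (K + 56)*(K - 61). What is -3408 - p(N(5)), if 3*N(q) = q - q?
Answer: 8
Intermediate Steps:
N(q) = 0 (N(q) = (q - q)/3 = (⅓)*0 = 0)
p(K) = (-61 + K)*(56 + K) (p(K) = (56 + K)*(-61 + K) = (-61 + K)*(56 + K))
-3408 - p(N(5)) = -3408 - (-3416 + 0² - 5*0) = -3408 - (-3416 + 0 + 0) = -3408 - 1*(-3416) = -3408 + 3416 = 8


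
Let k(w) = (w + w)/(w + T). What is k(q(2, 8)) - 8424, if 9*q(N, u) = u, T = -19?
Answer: -1373128/163 ≈ -8424.1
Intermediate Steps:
q(N, u) = u/9
k(w) = 2*w/(-19 + w) (k(w) = (w + w)/(w - 19) = (2*w)/(-19 + w) = 2*w/(-19 + w))
k(q(2, 8)) - 8424 = 2*((⅑)*8)/(-19 + (⅑)*8) - 8424 = 2*(8/9)/(-19 + 8/9) - 8424 = 2*(8/9)/(-163/9) - 8424 = 2*(8/9)*(-9/163) - 8424 = -16/163 - 8424 = -1373128/163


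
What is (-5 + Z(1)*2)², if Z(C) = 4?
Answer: 9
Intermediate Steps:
(-5 + Z(1)*2)² = (-5 + 4*2)² = (-5 + 8)² = 3² = 9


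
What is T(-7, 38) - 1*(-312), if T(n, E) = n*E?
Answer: 46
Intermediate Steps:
T(n, E) = E*n
T(-7, 38) - 1*(-312) = 38*(-7) - 1*(-312) = -266 + 312 = 46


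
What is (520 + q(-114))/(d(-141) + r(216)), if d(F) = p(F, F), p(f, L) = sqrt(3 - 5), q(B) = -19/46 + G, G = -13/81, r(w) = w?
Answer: 3870766/1609701 - 1935383*I*sqrt(2)/173847708 ≈ 2.4046 - 0.015744*I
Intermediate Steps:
G = -13/81 (G = -13*1/81 = -13/81 ≈ -0.16049)
q(B) = -2137/3726 (q(B) = -19/46 - 13/81 = -2137/3726)
p(f, L) = I*sqrt(2) (p(f, L) = sqrt(-2) = I*sqrt(2))
d(F) = I*sqrt(2)
(520 + q(-114))/(d(-141) + r(216)) = (520 - 2137/3726)/(I*sqrt(2) + 216) = 1935383/(3726*(216 + I*sqrt(2)))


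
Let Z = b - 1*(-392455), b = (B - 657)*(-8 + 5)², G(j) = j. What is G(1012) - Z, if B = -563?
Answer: -380463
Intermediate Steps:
b = -10980 (b = (-563 - 657)*(-8 + 5)² = -1220*(-3)² = -1220*9 = -10980)
Z = 381475 (Z = -10980 - 1*(-392455) = -10980 + 392455 = 381475)
G(1012) - Z = 1012 - 1*381475 = 1012 - 381475 = -380463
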